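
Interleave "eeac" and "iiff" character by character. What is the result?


Interleaving "eeac" and "iiff":
  Position 0: 'e' from first, 'i' from second => "ei"
  Position 1: 'e' from first, 'i' from second => "ei"
  Position 2: 'a' from first, 'f' from second => "af"
  Position 3: 'c' from first, 'f' from second => "cf"
Result: eieiafcf

eieiafcf


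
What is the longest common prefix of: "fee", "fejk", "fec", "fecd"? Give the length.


Words: fee, fejk, fec, fecd
  Position 0: all 'f' => match
  Position 1: all 'e' => match
  Position 2: ('e', 'j', 'c', 'c') => mismatch, stop
LCP = "fe" (length 2)

2


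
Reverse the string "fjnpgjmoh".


Input: fjnpgjmoh
Reading characters right to left:
  Position 8: 'h'
  Position 7: 'o'
  Position 6: 'm'
  Position 5: 'j'
  Position 4: 'g'
  Position 3: 'p'
  Position 2: 'n'
  Position 1: 'j'
  Position 0: 'f'
Reversed: homjgpnjf

homjgpnjf


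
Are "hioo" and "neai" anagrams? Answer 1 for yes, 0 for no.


Strings: "hioo", "neai"
Sorted first:  hioo
Sorted second: aein
Differ at position 0: 'h' vs 'a' => not anagrams

0


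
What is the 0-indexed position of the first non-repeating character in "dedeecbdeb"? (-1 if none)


Input: dedeecbdeb
Character frequencies:
  'b': 2
  'c': 1
  'd': 3
  'e': 4
Scanning left to right for freq == 1:
  Position 0 ('d'): freq=3, skip
  Position 1 ('e'): freq=4, skip
  Position 2 ('d'): freq=3, skip
  Position 3 ('e'): freq=4, skip
  Position 4 ('e'): freq=4, skip
  Position 5 ('c'): unique! => answer = 5

5


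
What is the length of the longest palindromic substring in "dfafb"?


Input: "dfafb"
Checking substrings for palindromes:
  [1:4] "faf" (len 3) => palindrome
Longest palindromic substring: "faf" with length 3

3


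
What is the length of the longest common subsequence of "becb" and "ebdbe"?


LCS of "becb" and "ebdbe"
DP table:
           e    b    d    b    e
      0    0    0    0    0    0
  b   0    0    1    1    1    1
  e   0    1    1    1    1    2
  c   0    1    1    1    1    2
  b   0    1    2    2    2    2
LCS length = dp[4][5] = 2

2


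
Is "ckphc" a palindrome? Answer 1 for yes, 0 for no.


Input: ckphc
Reversed: chpkc
  Compare pos 0 ('c') with pos 4 ('c'): match
  Compare pos 1 ('k') with pos 3 ('h'): MISMATCH
Result: not a palindrome

0


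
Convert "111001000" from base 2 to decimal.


Input: "111001000" in base 2
Positional expansion:
  Digit '1' (value 1) x 2^8 = 256
  Digit '1' (value 1) x 2^7 = 128
  Digit '1' (value 1) x 2^6 = 64
  Digit '0' (value 0) x 2^5 = 0
  Digit '0' (value 0) x 2^4 = 0
  Digit '1' (value 1) x 2^3 = 8
  Digit '0' (value 0) x 2^2 = 0
  Digit '0' (value 0) x 2^1 = 0
  Digit '0' (value 0) x 2^0 = 0
Sum = 456

456


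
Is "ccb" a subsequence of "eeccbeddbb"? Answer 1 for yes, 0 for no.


Check if "ccb" is a subsequence of "eeccbeddbb"
Greedy scan:
  Position 0 ('e'): no match needed
  Position 1 ('e'): no match needed
  Position 2 ('c'): matches sub[0] = 'c'
  Position 3 ('c'): matches sub[1] = 'c'
  Position 4 ('b'): matches sub[2] = 'b'
  Position 5 ('e'): no match needed
  Position 6 ('d'): no match needed
  Position 7 ('d'): no match needed
  Position 8 ('b'): no match needed
  Position 9 ('b'): no match needed
All 3 characters matched => is a subsequence

1


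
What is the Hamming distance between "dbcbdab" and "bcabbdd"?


Comparing "dbcbdab" and "bcabbdd" position by position:
  Position 0: 'd' vs 'b' => differ
  Position 1: 'b' vs 'c' => differ
  Position 2: 'c' vs 'a' => differ
  Position 3: 'b' vs 'b' => same
  Position 4: 'd' vs 'b' => differ
  Position 5: 'a' vs 'd' => differ
  Position 6: 'b' vs 'd' => differ
Total differences (Hamming distance): 6

6


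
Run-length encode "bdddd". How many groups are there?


Input: bdddd
Scanning for consecutive runs:
  Group 1: 'b' x 1 (positions 0-0)
  Group 2: 'd' x 4 (positions 1-4)
Total groups: 2

2


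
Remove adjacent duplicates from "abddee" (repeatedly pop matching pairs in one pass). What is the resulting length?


Input: abddee
Stack-based adjacent duplicate removal:
  Read 'a': push. Stack: a
  Read 'b': push. Stack: ab
  Read 'd': push. Stack: abd
  Read 'd': matches stack top 'd' => pop. Stack: ab
  Read 'e': push. Stack: abe
  Read 'e': matches stack top 'e' => pop. Stack: ab
Final stack: "ab" (length 2)

2


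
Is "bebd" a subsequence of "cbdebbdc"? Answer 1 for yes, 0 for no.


Check if "bebd" is a subsequence of "cbdebbdc"
Greedy scan:
  Position 0 ('c'): no match needed
  Position 1 ('b'): matches sub[0] = 'b'
  Position 2 ('d'): no match needed
  Position 3 ('e'): matches sub[1] = 'e'
  Position 4 ('b'): matches sub[2] = 'b'
  Position 5 ('b'): no match needed
  Position 6 ('d'): matches sub[3] = 'd'
  Position 7 ('c'): no match needed
All 4 characters matched => is a subsequence

1


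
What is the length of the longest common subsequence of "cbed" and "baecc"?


LCS of "cbed" and "baecc"
DP table:
           b    a    e    c    c
      0    0    0    0    0    0
  c   0    0    0    0    1    1
  b   0    1    1    1    1    1
  e   0    1    1    2    2    2
  d   0    1    1    2    2    2
LCS length = dp[4][5] = 2

2


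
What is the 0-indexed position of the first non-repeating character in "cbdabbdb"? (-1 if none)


Input: cbdabbdb
Character frequencies:
  'a': 1
  'b': 4
  'c': 1
  'd': 2
Scanning left to right for freq == 1:
  Position 0 ('c'): unique! => answer = 0

0


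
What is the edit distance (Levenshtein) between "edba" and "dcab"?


Computing edit distance: "edba" -> "dcab"
DP table:
           d    c    a    b
      0    1    2    3    4
  e   1    1    2    3    4
  d   2    1    2    3    4
  b   3    2    2    3    3
  a   4    3    3    2    3
Edit distance = dp[4][4] = 3

3


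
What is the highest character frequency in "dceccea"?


Input: dceccea
Character counts:
  'a': 1
  'c': 3
  'd': 1
  'e': 2
Maximum frequency: 3

3


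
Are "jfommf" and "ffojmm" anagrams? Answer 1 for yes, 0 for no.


Strings: "jfommf", "ffojmm"
Sorted first:  ffjmmo
Sorted second: ffjmmo
Sorted forms match => anagrams

1


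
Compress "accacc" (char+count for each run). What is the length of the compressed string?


Input: accacc
Runs:
  'a' x 1 => "a1"
  'c' x 2 => "c2"
  'a' x 1 => "a1"
  'c' x 2 => "c2"
Compressed: "a1c2a1c2"
Compressed length: 8

8


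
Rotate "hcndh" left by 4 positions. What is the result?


Input: "hcndh", rotate left by 4
First 4 characters: "hcnd"
Remaining characters: "h"
Concatenate remaining + first: "h" + "hcnd" = "hhcnd"

hhcnd


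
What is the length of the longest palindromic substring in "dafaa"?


Input: "dafaa"
Checking substrings for palindromes:
  [1:4] "afa" (len 3) => palindrome
  [3:5] "aa" (len 2) => palindrome
Longest palindromic substring: "afa" with length 3

3


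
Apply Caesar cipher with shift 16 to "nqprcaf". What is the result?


Caesar cipher: shift "nqprcaf" by 16
  'n' (pos 13) + 16 = pos 3 = 'd'
  'q' (pos 16) + 16 = pos 6 = 'g'
  'p' (pos 15) + 16 = pos 5 = 'f'
  'r' (pos 17) + 16 = pos 7 = 'h'
  'c' (pos 2) + 16 = pos 18 = 's'
  'a' (pos 0) + 16 = pos 16 = 'q'
  'f' (pos 5) + 16 = pos 21 = 'v'
Result: dgfhsqv

dgfhsqv


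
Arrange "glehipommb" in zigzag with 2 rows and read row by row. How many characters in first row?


Zigzag "glehipommb" into 2 rows:
Placing characters:
  'g' => row 0
  'l' => row 1
  'e' => row 0
  'h' => row 1
  'i' => row 0
  'p' => row 1
  'o' => row 0
  'm' => row 1
  'm' => row 0
  'b' => row 1
Rows:
  Row 0: "geiom"
  Row 1: "lhpmb"
First row length: 5

5


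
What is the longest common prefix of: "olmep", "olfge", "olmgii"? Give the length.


Words: olmep, olfge, olmgii
  Position 0: all 'o' => match
  Position 1: all 'l' => match
  Position 2: ('m', 'f', 'm') => mismatch, stop
LCP = "ol" (length 2)

2


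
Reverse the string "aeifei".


Input: aeifei
Reading characters right to left:
  Position 5: 'i'
  Position 4: 'e'
  Position 3: 'f'
  Position 2: 'i'
  Position 1: 'e'
  Position 0: 'a'
Reversed: iefiea

iefiea


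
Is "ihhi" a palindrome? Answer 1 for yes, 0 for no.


Input: ihhi
Reversed: ihhi
  Compare pos 0 ('i') with pos 3 ('i'): match
  Compare pos 1 ('h') with pos 2 ('h'): match
Result: palindrome

1


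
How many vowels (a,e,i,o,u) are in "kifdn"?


Input: kifdn
Checking each character:
  'k' at position 0: consonant
  'i' at position 1: vowel (running total: 1)
  'f' at position 2: consonant
  'd' at position 3: consonant
  'n' at position 4: consonant
Total vowels: 1

1


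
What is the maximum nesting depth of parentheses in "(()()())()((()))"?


Input: "(()()())()((()))"
Tracking depth:
  Position 0 '(': depth becomes 1
  Position 1 '(': depth becomes 2
  Position 2 ')': depth becomes 1
  Position 3 '(': depth becomes 2
  Position 4 ')': depth becomes 1
  Position 5 '(': depth becomes 2
  Position 6 ')': depth becomes 1
  Position 7 ')': depth becomes 0
  Position 8 '(': depth becomes 1
  Position 9 ')': depth becomes 0
  Position 10 '(': depth becomes 1
  Position 11 '(': depth becomes 2
  Position 12 '(': depth becomes 3
  Position 13 ')': depth becomes 2
  Position 14 ')': depth becomes 1
  Position 15 ')': depth becomes 0
Maximum depth reached: 3

3


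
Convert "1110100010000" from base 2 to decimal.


Input: "1110100010000" in base 2
Positional expansion:
  Digit '1' (value 1) x 2^12 = 4096
  Digit '1' (value 1) x 2^11 = 2048
  Digit '1' (value 1) x 2^10 = 1024
  Digit '0' (value 0) x 2^9 = 0
  Digit '1' (value 1) x 2^8 = 256
  Digit '0' (value 0) x 2^7 = 0
  Digit '0' (value 0) x 2^6 = 0
  Digit '0' (value 0) x 2^5 = 0
  Digit '1' (value 1) x 2^4 = 16
  Digit '0' (value 0) x 2^3 = 0
  Digit '0' (value 0) x 2^2 = 0
  Digit '0' (value 0) x 2^1 = 0
  Digit '0' (value 0) x 2^0 = 0
Sum = 7440

7440


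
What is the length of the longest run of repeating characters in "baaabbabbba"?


Input: "baaabbabbba"
Scanning for longest run:
  Position 1 ('a'): new char, reset run to 1
  Position 2 ('a'): continues run of 'a', length=2
  Position 3 ('a'): continues run of 'a', length=3
  Position 4 ('b'): new char, reset run to 1
  Position 5 ('b'): continues run of 'b', length=2
  Position 6 ('a'): new char, reset run to 1
  Position 7 ('b'): new char, reset run to 1
  Position 8 ('b'): continues run of 'b', length=2
  Position 9 ('b'): continues run of 'b', length=3
  Position 10 ('a'): new char, reset run to 1
Longest run: 'a' with length 3

3


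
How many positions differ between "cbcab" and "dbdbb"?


Comparing "cbcab" and "dbdbb" position by position:
  Position 0: 'c' vs 'd' => DIFFER
  Position 1: 'b' vs 'b' => same
  Position 2: 'c' vs 'd' => DIFFER
  Position 3: 'a' vs 'b' => DIFFER
  Position 4: 'b' vs 'b' => same
Positions that differ: 3

3


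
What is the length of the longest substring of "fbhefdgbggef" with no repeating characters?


Input: "fbhefdgbggef"
Sliding window (track last position of each char):
  Position 0 ('f'): window [0,0] length 1 -- new best
  Position 1 ('b'): window [0,1] length 2 -- new best
  Position 2 ('h'): window [0,2] length 3 -- new best
  Position 3 ('e'): window [0,3] length 4 -- new best
  Position 4 ('f'): repeat (last at 0), move window start to 1
  Position 4 ('f'): window [1,4] length 4
  Position 5 ('d'): window [1,5] length 5 -- new best
  Position 6 ('g'): window [1,6] length 6 -- new best
  Position 7 ('b'): repeat (last at 1), move window start to 2
  Position 7 ('b'): window [2,7] length 6
  Position 8 ('g'): repeat (last at 6), move window start to 7
  Position 8 ('g'): window [7,8] length 2
  Position 9 ('g'): repeat (last at 8), move window start to 9
  Position 9 ('g'): window [9,9] length 1
  Position 10 ('e'): window [9,10] length 2
  Position 11 ('f'): window [9,11] length 3
Longest substring with no repeats: "bhefdg" with length 6

6


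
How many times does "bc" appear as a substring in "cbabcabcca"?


Searching for "bc" in "cbabcabcca"
Scanning each position:
  Position 0: "cb" => no
  Position 1: "ba" => no
  Position 2: "ab" => no
  Position 3: "bc" => MATCH
  Position 4: "ca" => no
  Position 5: "ab" => no
  Position 6: "bc" => MATCH
  Position 7: "cc" => no
  Position 8: "ca" => no
Total occurrences: 2

2


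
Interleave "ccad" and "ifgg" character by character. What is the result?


Interleaving "ccad" and "ifgg":
  Position 0: 'c' from first, 'i' from second => "ci"
  Position 1: 'c' from first, 'f' from second => "cf"
  Position 2: 'a' from first, 'g' from second => "ag"
  Position 3: 'd' from first, 'g' from second => "dg"
Result: cicfagdg

cicfagdg


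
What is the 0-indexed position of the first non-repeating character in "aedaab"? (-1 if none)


Input: aedaab
Character frequencies:
  'a': 3
  'b': 1
  'd': 1
  'e': 1
Scanning left to right for freq == 1:
  Position 0 ('a'): freq=3, skip
  Position 1 ('e'): unique! => answer = 1

1


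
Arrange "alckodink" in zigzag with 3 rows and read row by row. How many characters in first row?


Zigzag "alckodink" into 3 rows:
Placing characters:
  'a' => row 0
  'l' => row 1
  'c' => row 2
  'k' => row 1
  'o' => row 0
  'd' => row 1
  'i' => row 2
  'n' => row 1
  'k' => row 0
Rows:
  Row 0: "aok"
  Row 1: "lkdn"
  Row 2: "ci"
First row length: 3

3


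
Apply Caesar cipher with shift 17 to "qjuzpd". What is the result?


Caesar cipher: shift "qjuzpd" by 17
  'q' (pos 16) + 17 = pos 7 = 'h'
  'j' (pos 9) + 17 = pos 0 = 'a'
  'u' (pos 20) + 17 = pos 11 = 'l'
  'z' (pos 25) + 17 = pos 16 = 'q'
  'p' (pos 15) + 17 = pos 6 = 'g'
  'd' (pos 3) + 17 = pos 20 = 'u'
Result: halqgu

halqgu


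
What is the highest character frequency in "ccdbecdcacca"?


Input: ccdbecdcacca
Character counts:
  'a': 2
  'b': 1
  'c': 6
  'd': 2
  'e': 1
Maximum frequency: 6

6


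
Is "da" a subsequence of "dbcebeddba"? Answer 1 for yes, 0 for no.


Check if "da" is a subsequence of "dbcebeddba"
Greedy scan:
  Position 0 ('d'): matches sub[0] = 'd'
  Position 1 ('b'): no match needed
  Position 2 ('c'): no match needed
  Position 3 ('e'): no match needed
  Position 4 ('b'): no match needed
  Position 5 ('e'): no match needed
  Position 6 ('d'): no match needed
  Position 7 ('d'): no match needed
  Position 8 ('b'): no match needed
  Position 9 ('a'): matches sub[1] = 'a'
All 2 characters matched => is a subsequence

1


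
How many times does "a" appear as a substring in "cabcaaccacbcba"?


Searching for "a" in "cabcaaccacbcba"
Scanning each position:
  Position 0: "c" => no
  Position 1: "a" => MATCH
  Position 2: "b" => no
  Position 3: "c" => no
  Position 4: "a" => MATCH
  Position 5: "a" => MATCH
  Position 6: "c" => no
  Position 7: "c" => no
  Position 8: "a" => MATCH
  Position 9: "c" => no
  Position 10: "b" => no
  Position 11: "c" => no
  Position 12: "b" => no
  Position 13: "a" => MATCH
Total occurrences: 5

5


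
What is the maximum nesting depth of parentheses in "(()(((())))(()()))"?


Input: "(()(((())))(()()))"
Tracking depth:
  Position 0 '(': depth becomes 1
  Position 1 '(': depth becomes 2
  Position 2 ')': depth becomes 1
  Position 3 '(': depth becomes 2
  Position 4 '(': depth becomes 3
  Position 5 '(': depth becomes 4
  Position 6 '(': depth becomes 5
  Position 7 ')': depth becomes 4
  Position 8 ')': depth becomes 3
  Position 9 ')': depth becomes 2
  Position 10 ')': depth becomes 1
  Position 11 '(': depth becomes 2
  Position 12 '(': depth becomes 3
  Position 13 ')': depth becomes 2
  Position 14 '(': depth becomes 3
  Position 15 ')': depth becomes 2
  Position 16 ')': depth becomes 1
  Position 17 ')': depth becomes 0
Maximum depth reached: 5

5


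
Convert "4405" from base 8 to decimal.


Input: "4405" in base 8
Positional expansion:
  Digit '4' (value 4) x 8^3 = 2048
  Digit '4' (value 4) x 8^2 = 256
  Digit '0' (value 0) x 8^1 = 0
  Digit '5' (value 5) x 8^0 = 5
Sum = 2309

2309


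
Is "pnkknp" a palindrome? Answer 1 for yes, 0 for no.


Input: pnkknp
Reversed: pnkknp
  Compare pos 0 ('p') with pos 5 ('p'): match
  Compare pos 1 ('n') with pos 4 ('n'): match
  Compare pos 2 ('k') with pos 3 ('k'): match
Result: palindrome

1


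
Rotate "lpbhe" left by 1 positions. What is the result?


Input: "lpbhe", rotate left by 1
First 1 characters: "l"
Remaining characters: "pbhe"
Concatenate remaining + first: "pbhe" + "l" = "pbhel"

pbhel


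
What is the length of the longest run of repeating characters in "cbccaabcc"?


Input: "cbccaabcc"
Scanning for longest run:
  Position 1 ('b'): new char, reset run to 1
  Position 2 ('c'): new char, reset run to 1
  Position 3 ('c'): continues run of 'c', length=2
  Position 4 ('a'): new char, reset run to 1
  Position 5 ('a'): continues run of 'a', length=2
  Position 6 ('b'): new char, reset run to 1
  Position 7 ('c'): new char, reset run to 1
  Position 8 ('c'): continues run of 'c', length=2
Longest run: 'c' with length 2

2


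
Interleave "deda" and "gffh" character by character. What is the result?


Interleaving "deda" and "gffh":
  Position 0: 'd' from first, 'g' from second => "dg"
  Position 1: 'e' from first, 'f' from second => "ef"
  Position 2: 'd' from first, 'f' from second => "df"
  Position 3: 'a' from first, 'h' from second => "ah"
Result: dgefdfah

dgefdfah


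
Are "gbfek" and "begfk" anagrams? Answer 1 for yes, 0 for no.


Strings: "gbfek", "begfk"
Sorted first:  befgk
Sorted second: befgk
Sorted forms match => anagrams

1


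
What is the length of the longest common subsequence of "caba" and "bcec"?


LCS of "caba" and "bcec"
DP table:
           b    c    e    c
      0    0    0    0    0
  c   0    0    1    1    1
  a   0    0    1    1    1
  b   0    1    1    1    1
  a   0    1    1    1    1
LCS length = dp[4][4] = 1

1


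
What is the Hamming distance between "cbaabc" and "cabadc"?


Comparing "cbaabc" and "cabadc" position by position:
  Position 0: 'c' vs 'c' => same
  Position 1: 'b' vs 'a' => differ
  Position 2: 'a' vs 'b' => differ
  Position 3: 'a' vs 'a' => same
  Position 4: 'b' vs 'd' => differ
  Position 5: 'c' vs 'c' => same
Total differences (Hamming distance): 3

3


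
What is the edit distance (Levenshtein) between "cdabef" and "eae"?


Computing edit distance: "cdabef" -> "eae"
DP table:
           e    a    e
      0    1    2    3
  c   1    1    2    3
  d   2    2    2    3
  a   3    3    2    3
  b   4    4    3    3
  e   5    4    4    3
  f   6    5    5    4
Edit distance = dp[6][3] = 4

4


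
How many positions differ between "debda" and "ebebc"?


Comparing "debda" and "ebebc" position by position:
  Position 0: 'd' vs 'e' => DIFFER
  Position 1: 'e' vs 'b' => DIFFER
  Position 2: 'b' vs 'e' => DIFFER
  Position 3: 'd' vs 'b' => DIFFER
  Position 4: 'a' vs 'c' => DIFFER
Positions that differ: 5

5


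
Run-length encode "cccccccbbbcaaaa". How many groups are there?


Input: cccccccbbbcaaaa
Scanning for consecutive runs:
  Group 1: 'c' x 7 (positions 0-6)
  Group 2: 'b' x 3 (positions 7-9)
  Group 3: 'c' x 1 (positions 10-10)
  Group 4: 'a' x 4 (positions 11-14)
Total groups: 4

4


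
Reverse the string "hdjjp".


Input: hdjjp
Reading characters right to left:
  Position 4: 'p'
  Position 3: 'j'
  Position 2: 'j'
  Position 1: 'd'
  Position 0: 'h'
Reversed: pjjdh

pjjdh


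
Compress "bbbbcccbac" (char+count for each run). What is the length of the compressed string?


Input: bbbbcccbac
Runs:
  'b' x 4 => "b4"
  'c' x 3 => "c3"
  'b' x 1 => "b1"
  'a' x 1 => "a1"
  'c' x 1 => "c1"
Compressed: "b4c3b1a1c1"
Compressed length: 10

10


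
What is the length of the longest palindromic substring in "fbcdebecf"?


Input: "fbcdebecf"
Checking substrings for palindromes:
  [4:7] "ebe" (len 3) => palindrome
Longest palindromic substring: "ebe" with length 3

3


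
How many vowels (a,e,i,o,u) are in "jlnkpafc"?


Input: jlnkpafc
Checking each character:
  'j' at position 0: consonant
  'l' at position 1: consonant
  'n' at position 2: consonant
  'k' at position 3: consonant
  'p' at position 4: consonant
  'a' at position 5: vowel (running total: 1)
  'f' at position 6: consonant
  'c' at position 7: consonant
Total vowels: 1

1


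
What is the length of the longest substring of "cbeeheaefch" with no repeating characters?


Input: "cbeeheaefch"
Sliding window (track last position of each char):
  Position 0 ('c'): window [0,0] length 1 -- new best
  Position 1 ('b'): window [0,1] length 2 -- new best
  Position 2 ('e'): window [0,2] length 3 -- new best
  Position 3 ('e'): repeat (last at 2), move window start to 3
  Position 3 ('e'): window [3,3] length 1
  Position 4 ('h'): window [3,4] length 2
  Position 5 ('e'): repeat (last at 3), move window start to 4
  Position 5 ('e'): window [4,5] length 2
  Position 6 ('a'): window [4,6] length 3
  Position 7 ('e'): repeat (last at 5), move window start to 6
  Position 7 ('e'): window [6,7] length 2
  Position 8 ('f'): window [6,8] length 3
  Position 9 ('c'): window [6,9] length 4 -- new best
  Position 10 ('h'): window [6,10] length 5 -- new best
Longest substring with no repeats: "aefch" with length 5

5


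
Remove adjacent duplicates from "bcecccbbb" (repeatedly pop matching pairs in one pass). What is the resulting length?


Input: bcecccbbb
Stack-based adjacent duplicate removal:
  Read 'b': push. Stack: b
  Read 'c': push. Stack: bc
  Read 'e': push. Stack: bce
  Read 'c': push. Stack: bcec
  Read 'c': matches stack top 'c' => pop. Stack: bce
  Read 'c': push. Stack: bcec
  Read 'b': push. Stack: bcecb
  Read 'b': matches stack top 'b' => pop. Stack: bcec
  Read 'b': push. Stack: bcecb
Final stack: "bcecb" (length 5)

5


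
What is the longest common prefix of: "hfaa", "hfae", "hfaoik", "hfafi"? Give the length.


Words: hfaa, hfae, hfaoik, hfafi
  Position 0: all 'h' => match
  Position 1: all 'f' => match
  Position 2: all 'a' => match
  Position 3: ('a', 'e', 'o', 'f') => mismatch, stop
LCP = "hfa" (length 3)

3


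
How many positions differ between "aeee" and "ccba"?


Comparing "aeee" and "ccba" position by position:
  Position 0: 'a' vs 'c' => DIFFER
  Position 1: 'e' vs 'c' => DIFFER
  Position 2: 'e' vs 'b' => DIFFER
  Position 3: 'e' vs 'a' => DIFFER
Positions that differ: 4

4


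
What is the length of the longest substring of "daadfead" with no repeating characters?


Input: "daadfead"
Sliding window (track last position of each char):
  Position 0 ('d'): window [0,0] length 1 -- new best
  Position 1 ('a'): window [0,1] length 2 -- new best
  Position 2 ('a'): repeat (last at 1), move window start to 2
  Position 2 ('a'): window [2,2] length 1
  Position 3 ('d'): window [2,3] length 2
  Position 4 ('f'): window [2,4] length 3 -- new best
  Position 5 ('e'): window [2,5] length 4 -- new best
  Position 6 ('a'): repeat (last at 2), move window start to 3
  Position 6 ('a'): window [3,6] length 4
  Position 7 ('d'): repeat (last at 3), move window start to 4
  Position 7 ('d'): window [4,7] length 4
Longest substring with no repeats: "adfe" with length 4

4


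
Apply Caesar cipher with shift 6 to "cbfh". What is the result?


Caesar cipher: shift "cbfh" by 6
  'c' (pos 2) + 6 = pos 8 = 'i'
  'b' (pos 1) + 6 = pos 7 = 'h'
  'f' (pos 5) + 6 = pos 11 = 'l'
  'h' (pos 7) + 6 = pos 13 = 'n'
Result: ihln

ihln


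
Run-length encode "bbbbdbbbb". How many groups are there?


Input: bbbbdbbbb
Scanning for consecutive runs:
  Group 1: 'b' x 4 (positions 0-3)
  Group 2: 'd' x 1 (positions 4-4)
  Group 3: 'b' x 4 (positions 5-8)
Total groups: 3

3


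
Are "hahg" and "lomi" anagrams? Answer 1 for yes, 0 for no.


Strings: "hahg", "lomi"
Sorted first:  aghh
Sorted second: ilmo
Differ at position 0: 'a' vs 'i' => not anagrams

0


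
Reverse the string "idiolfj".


Input: idiolfj
Reading characters right to left:
  Position 6: 'j'
  Position 5: 'f'
  Position 4: 'l'
  Position 3: 'o'
  Position 2: 'i'
  Position 1: 'd'
  Position 0: 'i'
Reversed: jfloidi

jfloidi


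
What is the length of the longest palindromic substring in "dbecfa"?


Input: "dbecfa"
Checking substrings for palindromes:
  No multi-char palindromic substrings found
Longest palindromic substring: "d" with length 1

1


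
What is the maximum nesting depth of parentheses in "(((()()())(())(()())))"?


Input: "(((()()())(())(()())))"
Tracking depth:
  Position 0 '(': depth becomes 1
  Position 1 '(': depth becomes 2
  Position 2 '(': depth becomes 3
  Position 3 '(': depth becomes 4
  Position 4 ')': depth becomes 3
  Position 5 '(': depth becomes 4
  Position 6 ')': depth becomes 3
  Position 7 '(': depth becomes 4
  Position 8 ')': depth becomes 3
  Position 9 ')': depth becomes 2
  Position 10 '(': depth becomes 3
  Position 11 '(': depth becomes 4
  Position 12 ')': depth becomes 3
  Position 13 ')': depth becomes 2
  Position 14 '(': depth becomes 3
  Position 15 '(': depth becomes 4
  Position 16 ')': depth becomes 3
  Position 17 '(': depth becomes 4
  Position 18 ')': depth becomes 3
  Position 19 ')': depth becomes 2
  Position 20 ')': depth becomes 1
  Position 21 ')': depth becomes 0
Maximum depth reached: 4

4


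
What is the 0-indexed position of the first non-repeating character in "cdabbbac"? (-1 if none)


Input: cdabbbac
Character frequencies:
  'a': 2
  'b': 3
  'c': 2
  'd': 1
Scanning left to right for freq == 1:
  Position 0 ('c'): freq=2, skip
  Position 1 ('d'): unique! => answer = 1

1


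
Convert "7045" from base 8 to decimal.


Input: "7045" in base 8
Positional expansion:
  Digit '7' (value 7) x 8^3 = 3584
  Digit '0' (value 0) x 8^2 = 0
  Digit '4' (value 4) x 8^1 = 32
  Digit '5' (value 5) x 8^0 = 5
Sum = 3621

3621


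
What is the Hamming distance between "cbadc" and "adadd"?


Comparing "cbadc" and "adadd" position by position:
  Position 0: 'c' vs 'a' => differ
  Position 1: 'b' vs 'd' => differ
  Position 2: 'a' vs 'a' => same
  Position 3: 'd' vs 'd' => same
  Position 4: 'c' vs 'd' => differ
Total differences (Hamming distance): 3

3


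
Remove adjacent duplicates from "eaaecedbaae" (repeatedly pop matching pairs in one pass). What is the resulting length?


Input: eaaecedbaae
Stack-based adjacent duplicate removal:
  Read 'e': push. Stack: e
  Read 'a': push. Stack: ea
  Read 'a': matches stack top 'a' => pop. Stack: e
  Read 'e': matches stack top 'e' => pop. Stack: (empty)
  Read 'c': push. Stack: c
  Read 'e': push. Stack: ce
  Read 'd': push. Stack: ced
  Read 'b': push. Stack: cedb
  Read 'a': push. Stack: cedba
  Read 'a': matches stack top 'a' => pop. Stack: cedb
  Read 'e': push. Stack: cedbe
Final stack: "cedbe" (length 5)

5


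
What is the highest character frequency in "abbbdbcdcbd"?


Input: abbbdbcdcbd
Character counts:
  'a': 1
  'b': 5
  'c': 2
  'd': 3
Maximum frequency: 5

5


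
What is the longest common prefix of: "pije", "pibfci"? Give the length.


Words: pije, pibfci
  Position 0: all 'p' => match
  Position 1: all 'i' => match
  Position 2: ('j', 'b') => mismatch, stop
LCP = "pi" (length 2)

2


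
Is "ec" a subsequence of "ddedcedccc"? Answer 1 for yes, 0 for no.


Check if "ec" is a subsequence of "ddedcedccc"
Greedy scan:
  Position 0 ('d'): no match needed
  Position 1 ('d'): no match needed
  Position 2 ('e'): matches sub[0] = 'e'
  Position 3 ('d'): no match needed
  Position 4 ('c'): matches sub[1] = 'c'
  Position 5 ('e'): no match needed
  Position 6 ('d'): no match needed
  Position 7 ('c'): no match needed
  Position 8 ('c'): no match needed
  Position 9 ('c'): no match needed
All 2 characters matched => is a subsequence

1


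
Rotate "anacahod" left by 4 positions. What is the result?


Input: "anacahod", rotate left by 4
First 4 characters: "anac"
Remaining characters: "ahod"
Concatenate remaining + first: "ahod" + "anac" = "ahodanac"

ahodanac


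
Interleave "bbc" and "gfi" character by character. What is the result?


Interleaving "bbc" and "gfi":
  Position 0: 'b' from first, 'g' from second => "bg"
  Position 1: 'b' from first, 'f' from second => "bf"
  Position 2: 'c' from first, 'i' from second => "ci"
Result: bgbfci

bgbfci


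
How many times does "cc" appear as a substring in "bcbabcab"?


Searching for "cc" in "bcbabcab"
Scanning each position:
  Position 0: "bc" => no
  Position 1: "cb" => no
  Position 2: "ba" => no
  Position 3: "ab" => no
  Position 4: "bc" => no
  Position 5: "ca" => no
  Position 6: "ab" => no
Total occurrences: 0

0


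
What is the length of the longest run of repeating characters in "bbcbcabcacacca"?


Input: "bbcbcabcacacca"
Scanning for longest run:
  Position 1 ('b'): continues run of 'b', length=2
  Position 2 ('c'): new char, reset run to 1
  Position 3 ('b'): new char, reset run to 1
  Position 4 ('c'): new char, reset run to 1
  Position 5 ('a'): new char, reset run to 1
  Position 6 ('b'): new char, reset run to 1
  Position 7 ('c'): new char, reset run to 1
  Position 8 ('a'): new char, reset run to 1
  Position 9 ('c'): new char, reset run to 1
  Position 10 ('a'): new char, reset run to 1
  Position 11 ('c'): new char, reset run to 1
  Position 12 ('c'): continues run of 'c', length=2
  Position 13 ('a'): new char, reset run to 1
Longest run: 'b' with length 2

2


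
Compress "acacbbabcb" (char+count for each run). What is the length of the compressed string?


Input: acacbbabcb
Runs:
  'a' x 1 => "a1"
  'c' x 1 => "c1"
  'a' x 1 => "a1"
  'c' x 1 => "c1"
  'b' x 2 => "b2"
  'a' x 1 => "a1"
  'b' x 1 => "b1"
  'c' x 1 => "c1"
  'b' x 1 => "b1"
Compressed: "a1c1a1c1b2a1b1c1b1"
Compressed length: 18

18


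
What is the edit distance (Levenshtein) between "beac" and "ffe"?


Computing edit distance: "beac" -> "ffe"
DP table:
           f    f    e
      0    1    2    3
  b   1    1    2    3
  e   2    2    2    2
  a   3    3    3    3
  c   4    4    4    4
Edit distance = dp[4][3] = 4

4


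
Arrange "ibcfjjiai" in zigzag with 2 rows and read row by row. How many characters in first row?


Zigzag "ibcfjjiai" into 2 rows:
Placing characters:
  'i' => row 0
  'b' => row 1
  'c' => row 0
  'f' => row 1
  'j' => row 0
  'j' => row 1
  'i' => row 0
  'a' => row 1
  'i' => row 0
Rows:
  Row 0: "icjii"
  Row 1: "bfja"
First row length: 5

5


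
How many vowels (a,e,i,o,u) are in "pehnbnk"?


Input: pehnbnk
Checking each character:
  'p' at position 0: consonant
  'e' at position 1: vowel (running total: 1)
  'h' at position 2: consonant
  'n' at position 3: consonant
  'b' at position 4: consonant
  'n' at position 5: consonant
  'k' at position 6: consonant
Total vowels: 1

1


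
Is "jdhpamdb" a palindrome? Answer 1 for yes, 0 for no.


Input: jdhpamdb
Reversed: bdmaphdj
  Compare pos 0 ('j') with pos 7 ('b'): MISMATCH
  Compare pos 1 ('d') with pos 6 ('d'): match
  Compare pos 2 ('h') with pos 5 ('m'): MISMATCH
  Compare pos 3 ('p') with pos 4 ('a'): MISMATCH
Result: not a palindrome

0


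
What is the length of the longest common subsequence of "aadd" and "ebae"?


LCS of "aadd" and "ebae"
DP table:
           e    b    a    e
      0    0    0    0    0
  a   0    0    0    1    1
  a   0    0    0    1    1
  d   0    0    0    1    1
  d   0    0    0    1    1
LCS length = dp[4][4] = 1

1


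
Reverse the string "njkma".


Input: njkma
Reading characters right to left:
  Position 4: 'a'
  Position 3: 'm'
  Position 2: 'k'
  Position 1: 'j'
  Position 0: 'n'
Reversed: amkjn

amkjn


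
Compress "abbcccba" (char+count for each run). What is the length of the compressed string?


Input: abbcccba
Runs:
  'a' x 1 => "a1"
  'b' x 2 => "b2"
  'c' x 3 => "c3"
  'b' x 1 => "b1"
  'a' x 1 => "a1"
Compressed: "a1b2c3b1a1"
Compressed length: 10

10


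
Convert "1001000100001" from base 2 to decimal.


Input: "1001000100001" in base 2
Positional expansion:
  Digit '1' (value 1) x 2^12 = 4096
  Digit '0' (value 0) x 2^11 = 0
  Digit '0' (value 0) x 2^10 = 0
  Digit '1' (value 1) x 2^9 = 512
  Digit '0' (value 0) x 2^8 = 0
  Digit '0' (value 0) x 2^7 = 0
  Digit '0' (value 0) x 2^6 = 0
  Digit '1' (value 1) x 2^5 = 32
  Digit '0' (value 0) x 2^4 = 0
  Digit '0' (value 0) x 2^3 = 0
  Digit '0' (value 0) x 2^2 = 0
  Digit '0' (value 0) x 2^1 = 0
  Digit '1' (value 1) x 2^0 = 1
Sum = 4641

4641


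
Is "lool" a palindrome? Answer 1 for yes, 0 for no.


Input: lool
Reversed: lool
  Compare pos 0 ('l') with pos 3 ('l'): match
  Compare pos 1 ('o') with pos 2 ('o'): match
Result: palindrome

1


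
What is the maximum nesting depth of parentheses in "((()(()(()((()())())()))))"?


Input: "((()(()(()((()())())()))))"
Tracking depth:
  Position 0 '(': depth becomes 1
  Position 1 '(': depth becomes 2
  Position 2 '(': depth becomes 3
  Position 3 ')': depth becomes 2
  Position 4 '(': depth becomes 3
  Position 5 '(': depth becomes 4
  Position 6 ')': depth becomes 3
  Position 7 '(': depth becomes 4
  Position 8 '(': depth becomes 5
  Position 9 ')': depth becomes 4
  Position 10 '(': depth becomes 5
  Position 11 '(': depth becomes 6
  Position 12 '(': depth becomes 7
  Position 13 ')': depth becomes 6
  Position 14 '(': depth becomes 7
  Position 15 ')': depth becomes 6
  Position 16 ')': depth becomes 5
  Position 17 '(': depth becomes 6
  Position 18 ')': depth becomes 5
  Position 19 ')': depth becomes 4
  Position 20 '(': depth becomes 5
  Position 21 ')': depth becomes 4
  Position 22 ')': depth becomes 3
  Position 23 ')': depth becomes 2
  Position 24 ')': depth becomes 1
  Position 25 ')': depth becomes 0
Maximum depth reached: 7

7


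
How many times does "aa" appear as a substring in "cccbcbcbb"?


Searching for "aa" in "cccbcbcbb"
Scanning each position:
  Position 0: "cc" => no
  Position 1: "cc" => no
  Position 2: "cb" => no
  Position 3: "bc" => no
  Position 4: "cb" => no
  Position 5: "bc" => no
  Position 6: "cb" => no
  Position 7: "bb" => no
Total occurrences: 0

0


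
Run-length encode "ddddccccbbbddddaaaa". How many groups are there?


Input: ddddccccbbbddddaaaa
Scanning for consecutive runs:
  Group 1: 'd' x 4 (positions 0-3)
  Group 2: 'c' x 4 (positions 4-7)
  Group 3: 'b' x 3 (positions 8-10)
  Group 4: 'd' x 4 (positions 11-14)
  Group 5: 'a' x 4 (positions 15-18)
Total groups: 5

5


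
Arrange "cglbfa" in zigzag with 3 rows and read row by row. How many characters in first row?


Zigzag "cglbfa" into 3 rows:
Placing characters:
  'c' => row 0
  'g' => row 1
  'l' => row 2
  'b' => row 1
  'f' => row 0
  'a' => row 1
Rows:
  Row 0: "cf"
  Row 1: "gba"
  Row 2: "l"
First row length: 2

2


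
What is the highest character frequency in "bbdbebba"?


Input: bbdbebba
Character counts:
  'a': 1
  'b': 5
  'd': 1
  'e': 1
Maximum frequency: 5

5


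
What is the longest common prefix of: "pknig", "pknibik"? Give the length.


Words: pknig, pknibik
  Position 0: all 'p' => match
  Position 1: all 'k' => match
  Position 2: all 'n' => match
  Position 3: all 'i' => match
  Position 4: ('g', 'b') => mismatch, stop
LCP = "pkni" (length 4)

4


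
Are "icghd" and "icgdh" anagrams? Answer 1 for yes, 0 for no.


Strings: "icghd", "icgdh"
Sorted first:  cdghi
Sorted second: cdghi
Sorted forms match => anagrams

1


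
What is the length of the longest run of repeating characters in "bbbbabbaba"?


Input: "bbbbabbaba"
Scanning for longest run:
  Position 1 ('b'): continues run of 'b', length=2
  Position 2 ('b'): continues run of 'b', length=3
  Position 3 ('b'): continues run of 'b', length=4
  Position 4 ('a'): new char, reset run to 1
  Position 5 ('b'): new char, reset run to 1
  Position 6 ('b'): continues run of 'b', length=2
  Position 7 ('a'): new char, reset run to 1
  Position 8 ('b'): new char, reset run to 1
  Position 9 ('a'): new char, reset run to 1
Longest run: 'b' with length 4

4


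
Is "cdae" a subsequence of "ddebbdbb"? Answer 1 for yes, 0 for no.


Check if "cdae" is a subsequence of "ddebbdbb"
Greedy scan:
  Position 0 ('d'): no match needed
  Position 1 ('d'): no match needed
  Position 2 ('e'): no match needed
  Position 3 ('b'): no match needed
  Position 4 ('b'): no match needed
  Position 5 ('d'): no match needed
  Position 6 ('b'): no match needed
  Position 7 ('b'): no match needed
Only matched 0/4 characters => not a subsequence

0


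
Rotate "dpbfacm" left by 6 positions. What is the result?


Input: "dpbfacm", rotate left by 6
First 6 characters: "dpbfac"
Remaining characters: "m"
Concatenate remaining + first: "m" + "dpbfac" = "mdpbfac"

mdpbfac


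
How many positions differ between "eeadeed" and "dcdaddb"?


Comparing "eeadeed" and "dcdaddb" position by position:
  Position 0: 'e' vs 'd' => DIFFER
  Position 1: 'e' vs 'c' => DIFFER
  Position 2: 'a' vs 'd' => DIFFER
  Position 3: 'd' vs 'a' => DIFFER
  Position 4: 'e' vs 'd' => DIFFER
  Position 5: 'e' vs 'd' => DIFFER
  Position 6: 'd' vs 'b' => DIFFER
Positions that differ: 7

7


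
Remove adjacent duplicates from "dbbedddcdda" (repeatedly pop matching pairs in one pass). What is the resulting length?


Input: dbbedddcdda
Stack-based adjacent duplicate removal:
  Read 'd': push. Stack: d
  Read 'b': push. Stack: db
  Read 'b': matches stack top 'b' => pop. Stack: d
  Read 'e': push. Stack: de
  Read 'd': push. Stack: ded
  Read 'd': matches stack top 'd' => pop. Stack: de
  Read 'd': push. Stack: ded
  Read 'c': push. Stack: dedc
  Read 'd': push. Stack: dedcd
  Read 'd': matches stack top 'd' => pop. Stack: dedc
  Read 'a': push. Stack: dedca
Final stack: "dedca" (length 5)

5


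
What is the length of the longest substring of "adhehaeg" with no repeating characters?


Input: "adhehaeg"
Sliding window (track last position of each char):
  Position 0 ('a'): window [0,0] length 1 -- new best
  Position 1 ('d'): window [0,1] length 2 -- new best
  Position 2 ('h'): window [0,2] length 3 -- new best
  Position 3 ('e'): window [0,3] length 4 -- new best
  Position 4 ('h'): repeat (last at 2), move window start to 3
  Position 4 ('h'): window [3,4] length 2
  Position 5 ('a'): window [3,5] length 3
  Position 6 ('e'): repeat (last at 3), move window start to 4
  Position 6 ('e'): window [4,6] length 3
  Position 7 ('g'): window [4,7] length 4
Longest substring with no repeats: "adhe" with length 4

4


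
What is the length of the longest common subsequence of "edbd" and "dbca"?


LCS of "edbd" and "dbca"
DP table:
           d    b    c    a
      0    0    0    0    0
  e   0    0    0    0    0
  d   0    1    1    1    1
  b   0    1    2    2    2
  d   0    1    2    2    2
LCS length = dp[4][4] = 2

2


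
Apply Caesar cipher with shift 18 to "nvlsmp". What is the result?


Caesar cipher: shift "nvlsmp" by 18
  'n' (pos 13) + 18 = pos 5 = 'f'
  'v' (pos 21) + 18 = pos 13 = 'n'
  'l' (pos 11) + 18 = pos 3 = 'd'
  's' (pos 18) + 18 = pos 10 = 'k'
  'm' (pos 12) + 18 = pos 4 = 'e'
  'p' (pos 15) + 18 = pos 7 = 'h'
Result: fndkeh

fndkeh


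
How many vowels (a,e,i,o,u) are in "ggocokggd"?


Input: ggocokggd
Checking each character:
  'g' at position 0: consonant
  'g' at position 1: consonant
  'o' at position 2: vowel (running total: 1)
  'c' at position 3: consonant
  'o' at position 4: vowel (running total: 2)
  'k' at position 5: consonant
  'g' at position 6: consonant
  'g' at position 7: consonant
  'd' at position 8: consonant
Total vowels: 2

2


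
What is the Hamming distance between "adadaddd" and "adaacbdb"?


Comparing "adadaddd" and "adaacbdb" position by position:
  Position 0: 'a' vs 'a' => same
  Position 1: 'd' vs 'd' => same
  Position 2: 'a' vs 'a' => same
  Position 3: 'd' vs 'a' => differ
  Position 4: 'a' vs 'c' => differ
  Position 5: 'd' vs 'b' => differ
  Position 6: 'd' vs 'd' => same
  Position 7: 'd' vs 'b' => differ
Total differences (Hamming distance): 4

4


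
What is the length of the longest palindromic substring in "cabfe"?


Input: "cabfe"
Checking substrings for palindromes:
  No multi-char palindromic substrings found
Longest palindromic substring: "c" with length 1

1


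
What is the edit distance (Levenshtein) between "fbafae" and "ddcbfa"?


Computing edit distance: "fbafae" -> "ddcbfa"
DP table:
           d    d    c    b    f    a
      0    1    2    3    4    5    6
  f   1    1    2    3    4    4    5
  b   2    2    2    3    3    4    5
  a   3    3    3    3    4    4    4
  f   4    4    4    4    4    4    5
  a   5    5    5    5    5    5    4
  e   6    6    6    6    6    6    5
Edit distance = dp[6][6] = 5

5
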